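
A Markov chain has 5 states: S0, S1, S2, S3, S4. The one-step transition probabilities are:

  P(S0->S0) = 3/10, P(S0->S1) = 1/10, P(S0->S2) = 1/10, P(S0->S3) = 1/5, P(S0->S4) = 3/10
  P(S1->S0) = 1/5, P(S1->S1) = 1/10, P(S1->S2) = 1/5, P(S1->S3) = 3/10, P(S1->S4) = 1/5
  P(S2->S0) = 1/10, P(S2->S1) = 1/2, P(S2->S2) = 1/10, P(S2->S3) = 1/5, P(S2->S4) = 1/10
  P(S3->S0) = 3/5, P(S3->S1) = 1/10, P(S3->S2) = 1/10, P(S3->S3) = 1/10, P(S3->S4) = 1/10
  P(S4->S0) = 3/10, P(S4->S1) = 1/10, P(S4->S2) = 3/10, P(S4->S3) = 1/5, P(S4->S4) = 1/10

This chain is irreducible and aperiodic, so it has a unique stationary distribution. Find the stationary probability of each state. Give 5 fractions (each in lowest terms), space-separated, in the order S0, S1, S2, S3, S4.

Answer: 5/16 9/56 17/112 11/56 5/28

Derivation:
The stationary distribution satisfies pi = pi * P, i.e.:
  pi_S0 = 3/10*pi_S0 + 1/5*pi_S1 + 1/10*pi_S2 + 3/5*pi_S3 + 3/10*pi_S4
  pi_S1 = 1/10*pi_S0 + 1/10*pi_S1 + 1/2*pi_S2 + 1/10*pi_S3 + 1/10*pi_S4
  pi_S2 = 1/10*pi_S0 + 1/5*pi_S1 + 1/10*pi_S2 + 1/10*pi_S3 + 3/10*pi_S4
  pi_S3 = 1/5*pi_S0 + 3/10*pi_S1 + 1/5*pi_S2 + 1/10*pi_S3 + 1/5*pi_S4
  pi_S4 = 3/10*pi_S0 + 1/5*pi_S1 + 1/10*pi_S2 + 1/10*pi_S3 + 1/10*pi_S4
with normalization: pi_S0 + pi_S1 + pi_S2 + pi_S3 + pi_S4 = 1.

Using the first 4 balance equations plus normalization, the linear system A*pi = b is:
  [-7/10, 1/5, 1/10, 3/5, 3/10] . pi = 0
  [1/10, -9/10, 1/2, 1/10, 1/10] . pi = 0
  [1/10, 1/5, -9/10, 1/10, 3/10] . pi = 0
  [1/5, 3/10, 1/5, -9/10, 1/5] . pi = 0
  [1, 1, 1, 1, 1] . pi = 1

Solving yields:
  pi_S0 = 5/16
  pi_S1 = 9/56
  pi_S2 = 17/112
  pi_S3 = 11/56
  pi_S4 = 5/28

Verification (pi * P):
  5/16*3/10 + 9/56*1/5 + 17/112*1/10 + 11/56*3/5 + 5/28*3/10 = 5/16 = pi_S0  (ok)
  5/16*1/10 + 9/56*1/10 + 17/112*1/2 + 11/56*1/10 + 5/28*1/10 = 9/56 = pi_S1  (ok)
  5/16*1/10 + 9/56*1/5 + 17/112*1/10 + 11/56*1/10 + 5/28*3/10 = 17/112 = pi_S2  (ok)
  5/16*1/5 + 9/56*3/10 + 17/112*1/5 + 11/56*1/10 + 5/28*1/5 = 11/56 = pi_S3  (ok)
  5/16*3/10 + 9/56*1/5 + 17/112*1/10 + 11/56*1/10 + 5/28*1/10 = 5/28 = pi_S4  (ok)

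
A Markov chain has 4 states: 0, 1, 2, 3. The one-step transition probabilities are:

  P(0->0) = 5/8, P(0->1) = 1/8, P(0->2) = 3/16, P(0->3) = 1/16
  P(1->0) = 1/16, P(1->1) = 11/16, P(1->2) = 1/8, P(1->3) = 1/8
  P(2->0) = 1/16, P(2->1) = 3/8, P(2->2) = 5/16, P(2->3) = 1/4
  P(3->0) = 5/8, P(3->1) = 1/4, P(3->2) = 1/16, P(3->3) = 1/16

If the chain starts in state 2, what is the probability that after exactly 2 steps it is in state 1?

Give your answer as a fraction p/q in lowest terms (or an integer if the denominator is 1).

Computing P^2 by repeated multiplication:
P^1 =
  0: [5/8, 1/8, 3/16, 1/16]
  1: [1/16, 11/16, 1/8, 1/8]
  2: [1/16, 3/8, 5/16, 1/4]
  3: [5/8, 1/4, 1/16, 1/16]
P^2 =
  0: [115/256, 1/4, 25/128, 27/256]
  1: [43/256, 143/256, 37/256, 33/256]
  2: [61/256, 57/128, 11/64, 37/256]
  3: [115/256, 37/128, 11/64, 23/256]

(P^2)[2 -> 1] = 57/128

Answer: 57/128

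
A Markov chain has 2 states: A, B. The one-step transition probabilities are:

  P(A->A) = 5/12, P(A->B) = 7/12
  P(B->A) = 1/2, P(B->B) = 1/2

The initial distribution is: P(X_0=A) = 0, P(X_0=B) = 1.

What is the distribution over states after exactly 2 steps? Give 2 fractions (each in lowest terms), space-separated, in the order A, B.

Propagating the distribution step by step (d_{t+1} = d_t * P):
d_0 = (A=0, B=1)
  d_1[A] = 0*5/12 + 1*1/2 = 1/2
  d_1[B] = 0*7/12 + 1*1/2 = 1/2
d_1 = (A=1/2, B=1/2)
  d_2[A] = 1/2*5/12 + 1/2*1/2 = 11/24
  d_2[B] = 1/2*7/12 + 1/2*1/2 = 13/24
d_2 = (A=11/24, B=13/24)

Answer: 11/24 13/24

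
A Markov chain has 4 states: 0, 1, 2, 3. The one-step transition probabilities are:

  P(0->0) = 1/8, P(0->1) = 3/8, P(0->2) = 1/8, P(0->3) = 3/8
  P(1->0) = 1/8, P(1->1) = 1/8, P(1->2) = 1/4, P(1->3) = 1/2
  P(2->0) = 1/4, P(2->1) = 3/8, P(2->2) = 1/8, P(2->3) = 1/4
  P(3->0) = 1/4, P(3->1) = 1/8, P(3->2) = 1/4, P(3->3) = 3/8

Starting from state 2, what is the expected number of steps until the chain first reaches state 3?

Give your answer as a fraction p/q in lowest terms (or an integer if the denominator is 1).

Let h_i = expected steps to first reach 3 from state i.
Boundary: h_3 = 0.
First-step equations for the other states:
  h_0 = 1 + 1/8*h_0 + 3/8*h_1 + 1/8*h_2 + 3/8*h_3
  h_1 = 1 + 1/8*h_0 + 1/8*h_1 + 1/4*h_2 + 1/2*h_3
  h_2 = 1 + 1/4*h_0 + 3/8*h_1 + 1/8*h_2 + 1/4*h_3

Substituting h_3 = 0 and rearranging gives the linear system (I - Q) h = 1:
  [7/8, -3/8, -1/8] . (h_0, h_1, h_2) = 1
  [-1/8, 7/8, -1/4] . (h_0, h_1, h_2) = 1
  [-1/4, -3/8, 7/8] . (h_0, h_1, h_2) = 1

Solving yields:
  h_0 = 640/251
  h_1 = 584/251
  h_2 = 720/251

Starting state is 2, so the expected hitting time is h_2 = 720/251.

Answer: 720/251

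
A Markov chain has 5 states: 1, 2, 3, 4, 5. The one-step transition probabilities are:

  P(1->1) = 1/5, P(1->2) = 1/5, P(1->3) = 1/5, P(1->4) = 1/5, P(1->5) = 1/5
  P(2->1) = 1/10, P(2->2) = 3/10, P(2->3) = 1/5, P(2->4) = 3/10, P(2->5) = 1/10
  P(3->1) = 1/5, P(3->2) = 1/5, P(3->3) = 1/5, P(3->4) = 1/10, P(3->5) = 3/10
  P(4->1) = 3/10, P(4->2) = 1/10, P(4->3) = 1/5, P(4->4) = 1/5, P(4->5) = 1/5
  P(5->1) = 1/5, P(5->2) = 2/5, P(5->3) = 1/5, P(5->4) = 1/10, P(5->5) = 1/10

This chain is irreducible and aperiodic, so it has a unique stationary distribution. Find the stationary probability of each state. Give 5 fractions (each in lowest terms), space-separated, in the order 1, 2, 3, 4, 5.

The stationary distribution satisfies pi = pi * P, i.e.:
  pi_1 = 1/5*pi_1 + 1/10*pi_2 + 1/5*pi_3 + 3/10*pi_4 + 1/5*pi_5
  pi_2 = 1/5*pi_1 + 3/10*pi_2 + 1/5*pi_3 + 1/10*pi_4 + 2/5*pi_5
  pi_3 = 1/5*pi_1 + 1/5*pi_2 + 1/5*pi_3 + 1/5*pi_4 + 1/5*pi_5
  pi_4 = 1/5*pi_1 + 3/10*pi_2 + 1/10*pi_3 + 1/5*pi_4 + 1/10*pi_5
  pi_5 = 1/5*pi_1 + 1/10*pi_2 + 3/10*pi_3 + 1/5*pi_4 + 1/10*pi_5
with normalization: pi_1 + pi_2 + pi_3 + pi_4 + pi_5 = 1.

Using the first 4 balance equations plus normalization, the linear system A*pi = b is:
  [-4/5, 1/10, 1/5, 3/10, 1/5] . pi = 0
  [1/5, -7/10, 1/5, 1/10, 2/5] . pi = 0
  [1/5, 1/5, -4/5, 1/5, 1/5] . pi = 0
  [1/5, 3/10, 1/10, -4/5, 1/10] . pi = 0
  [1, 1, 1, 1, 1] . pi = 1

Solving yields:
  pi_1 = 71/365
  pi_2 = 88/365
  pi_3 = 1/5
  pi_4 = 68/365
  pi_5 = 13/73

Verification (pi * P):
  71/365*1/5 + 88/365*1/10 + 1/5*1/5 + 68/365*3/10 + 13/73*1/5 = 71/365 = pi_1  (ok)
  71/365*1/5 + 88/365*3/10 + 1/5*1/5 + 68/365*1/10 + 13/73*2/5 = 88/365 = pi_2  (ok)
  71/365*1/5 + 88/365*1/5 + 1/5*1/5 + 68/365*1/5 + 13/73*1/5 = 1/5 = pi_3  (ok)
  71/365*1/5 + 88/365*3/10 + 1/5*1/10 + 68/365*1/5 + 13/73*1/10 = 68/365 = pi_4  (ok)
  71/365*1/5 + 88/365*1/10 + 1/5*3/10 + 68/365*1/5 + 13/73*1/10 = 13/73 = pi_5  (ok)

Answer: 71/365 88/365 1/5 68/365 13/73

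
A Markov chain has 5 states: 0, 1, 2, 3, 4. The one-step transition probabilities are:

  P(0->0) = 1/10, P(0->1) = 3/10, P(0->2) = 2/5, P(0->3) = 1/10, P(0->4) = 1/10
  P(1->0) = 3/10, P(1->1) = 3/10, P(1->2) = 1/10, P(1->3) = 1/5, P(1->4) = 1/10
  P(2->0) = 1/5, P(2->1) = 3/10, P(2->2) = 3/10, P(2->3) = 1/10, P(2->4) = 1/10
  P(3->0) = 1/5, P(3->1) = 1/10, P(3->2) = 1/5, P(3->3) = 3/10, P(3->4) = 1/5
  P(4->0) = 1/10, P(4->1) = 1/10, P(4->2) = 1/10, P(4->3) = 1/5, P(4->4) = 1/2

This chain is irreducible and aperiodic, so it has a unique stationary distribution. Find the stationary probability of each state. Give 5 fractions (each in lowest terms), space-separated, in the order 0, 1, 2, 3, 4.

Answer: 491/2662 109/484 288/1331 43/242 95/484

Derivation:
The stationary distribution satisfies pi = pi * P, i.e.:
  pi_0 = 1/10*pi_0 + 3/10*pi_1 + 1/5*pi_2 + 1/5*pi_3 + 1/10*pi_4
  pi_1 = 3/10*pi_0 + 3/10*pi_1 + 3/10*pi_2 + 1/10*pi_3 + 1/10*pi_4
  pi_2 = 2/5*pi_0 + 1/10*pi_1 + 3/10*pi_2 + 1/5*pi_3 + 1/10*pi_4
  pi_3 = 1/10*pi_0 + 1/5*pi_1 + 1/10*pi_2 + 3/10*pi_3 + 1/5*pi_4
  pi_4 = 1/10*pi_0 + 1/10*pi_1 + 1/10*pi_2 + 1/5*pi_3 + 1/2*pi_4
with normalization: pi_0 + pi_1 + pi_2 + pi_3 + pi_4 = 1.

Using the first 4 balance equations plus normalization, the linear system A*pi = b is:
  [-9/10, 3/10, 1/5, 1/5, 1/10] . pi = 0
  [3/10, -7/10, 3/10, 1/10, 1/10] . pi = 0
  [2/5, 1/10, -7/10, 1/5, 1/10] . pi = 0
  [1/10, 1/5, 1/10, -7/10, 1/5] . pi = 0
  [1, 1, 1, 1, 1] . pi = 1

Solving yields:
  pi_0 = 491/2662
  pi_1 = 109/484
  pi_2 = 288/1331
  pi_3 = 43/242
  pi_4 = 95/484

Verification (pi * P):
  491/2662*1/10 + 109/484*3/10 + 288/1331*1/5 + 43/242*1/5 + 95/484*1/10 = 491/2662 = pi_0  (ok)
  491/2662*3/10 + 109/484*3/10 + 288/1331*3/10 + 43/242*1/10 + 95/484*1/10 = 109/484 = pi_1  (ok)
  491/2662*2/5 + 109/484*1/10 + 288/1331*3/10 + 43/242*1/5 + 95/484*1/10 = 288/1331 = pi_2  (ok)
  491/2662*1/10 + 109/484*1/5 + 288/1331*1/10 + 43/242*3/10 + 95/484*1/5 = 43/242 = pi_3  (ok)
  491/2662*1/10 + 109/484*1/10 + 288/1331*1/10 + 43/242*1/5 + 95/484*1/2 = 95/484 = pi_4  (ok)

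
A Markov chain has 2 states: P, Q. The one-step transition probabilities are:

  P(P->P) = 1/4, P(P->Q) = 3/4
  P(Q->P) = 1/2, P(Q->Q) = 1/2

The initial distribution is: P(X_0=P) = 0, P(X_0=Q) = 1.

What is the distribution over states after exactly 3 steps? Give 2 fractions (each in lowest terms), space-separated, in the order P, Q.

Propagating the distribution step by step (d_{t+1} = d_t * P):
d_0 = (P=0, Q=1)
  d_1[P] = 0*1/4 + 1*1/2 = 1/2
  d_1[Q] = 0*3/4 + 1*1/2 = 1/2
d_1 = (P=1/2, Q=1/2)
  d_2[P] = 1/2*1/4 + 1/2*1/2 = 3/8
  d_2[Q] = 1/2*3/4 + 1/2*1/2 = 5/8
d_2 = (P=3/8, Q=5/8)
  d_3[P] = 3/8*1/4 + 5/8*1/2 = 13/32
  d_3[Q] = 3/8*3/4 + 5/8*1/2 = 19/32
d_3 = (P=13/32, Q=19/32)

Answer: 13/32 19/32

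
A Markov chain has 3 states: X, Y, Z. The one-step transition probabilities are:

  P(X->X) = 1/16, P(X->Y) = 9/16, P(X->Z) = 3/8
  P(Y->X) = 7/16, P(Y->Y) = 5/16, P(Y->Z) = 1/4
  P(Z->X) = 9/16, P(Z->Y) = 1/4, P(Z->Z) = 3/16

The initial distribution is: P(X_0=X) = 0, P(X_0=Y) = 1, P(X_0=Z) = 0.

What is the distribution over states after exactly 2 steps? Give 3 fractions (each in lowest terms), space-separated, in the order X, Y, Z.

Answer: 39/128 13/32 37/128

Derivation:
Propagating the distribution step by step (d_{t+1} = d_t * P):
d_0 = (X=0, Y=1, Z=0)
  d_1[X] = 0*1/16 + 1*7/16 + 0*9/16 = 7/16
  d_1[Y] = 0*9/16 + 1*5/16 + 0*1/4 = 5/16
  d_1[Z] = 0*3/8 + 1*1/4 + 0*3/16 = 1/4
d_1 = (X=7/16, Y=5/16, Z=1/4)
  d_2[X] = 7/16*1/16 + 5/16*7/16 + 1/4*9/16 = 39/128
  d_2[Y] = 7/16*9/16 + 5/16*5/16 + 1/4*1/4 = 13/32
  d_2[Z] = 7/16*3/8 + 5/16*1/4 + 1/4*3/16 = 37/128
d_2 = (X=39/128, Y=13/32, Z=37/128)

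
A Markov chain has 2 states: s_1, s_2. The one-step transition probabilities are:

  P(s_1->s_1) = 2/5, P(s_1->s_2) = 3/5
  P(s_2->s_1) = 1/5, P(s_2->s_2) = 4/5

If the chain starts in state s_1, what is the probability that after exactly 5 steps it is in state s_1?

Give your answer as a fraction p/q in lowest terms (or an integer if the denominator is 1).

Computing P^5 by repeated multiplication:
P^1 =
  s_1: [2/5, 3/5]
  s_2: [1/5, 4/5]
P^2 =
  s_1: [7/25, 18/25]
  s_2: [6/25, 19/25]
P^3 =
  s_1: [32/125, 93/125]
  s_2: [31/125, 94/125]
P^4 =
  s_1: [157/625, 468/625]
  s_2: [156/625, 469/625]
P^5 =
  s_1: [782/3125, 2343/3125]
  s_2: [781/3125, 2344/3125]

(P^5)[s_1 -> s_1] = 782/3125

Answer: 782/3125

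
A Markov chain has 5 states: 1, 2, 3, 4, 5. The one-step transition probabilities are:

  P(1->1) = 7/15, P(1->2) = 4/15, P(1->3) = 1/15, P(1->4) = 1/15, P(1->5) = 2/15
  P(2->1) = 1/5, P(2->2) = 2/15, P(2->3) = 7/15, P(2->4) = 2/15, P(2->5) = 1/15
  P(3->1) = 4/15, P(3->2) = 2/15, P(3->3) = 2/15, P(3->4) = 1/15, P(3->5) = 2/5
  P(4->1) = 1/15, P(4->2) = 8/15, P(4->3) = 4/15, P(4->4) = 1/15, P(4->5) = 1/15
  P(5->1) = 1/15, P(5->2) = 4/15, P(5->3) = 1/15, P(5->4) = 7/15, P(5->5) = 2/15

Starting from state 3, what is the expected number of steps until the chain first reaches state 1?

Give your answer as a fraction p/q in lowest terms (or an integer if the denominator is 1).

Let h_i = expected steps to first reach 1 from state i.
Boundary: h_1 = 0.
First-step equations for the other states:
  h_2 = 1 + 1/5*h_1 + 2/15*h_2 + 7/15*h_3 + 2/15*h_4 + 1/15*h_5
  h_3 = 1 + 4/15*h_1 + 2/15*h_2 + 2/15*h_3 + 1/15*h_4 + 2/5*h_5
  h_4 = 1 + 1/15*h_1 + 8/15*h_2 + 4/15*h_3 + 1/15*h_4 + 1/15*h_5
  h_5 = 1 + 1/15*h_1 + 4/15*h_2 + 1/15*h_3 + 7/15*h_4 + 2/15*h_5

Substituting h_1 = 0 and rearranging gives the linear system (I - Q) h = 1:
  [13/15, -7/15, -2/15, -1/15] . (h_2, h_3, h_4, h_5) = 1
  [-2/15, 13/15, -1/15, -2/5] . (h_2, h_3, h_4, h_5) = 1
  [-8/15, -4/15, 14/15, -1/15] . (h_2, h_3, h_4, h_5) = 1
  [-4/15, -1/15, -7/15, 13/15] . (h_2, h_3, h_4, h_5) = 1

Solving yields:
  h_2 = 74895/13052
  h_3 = 74265/13052
  h_4 = 84375/13052
  h_5 = 44625/6526

Starting state is 3, so the expected hitting time is h_3 = 74265/13052.

Answer: 74265/13052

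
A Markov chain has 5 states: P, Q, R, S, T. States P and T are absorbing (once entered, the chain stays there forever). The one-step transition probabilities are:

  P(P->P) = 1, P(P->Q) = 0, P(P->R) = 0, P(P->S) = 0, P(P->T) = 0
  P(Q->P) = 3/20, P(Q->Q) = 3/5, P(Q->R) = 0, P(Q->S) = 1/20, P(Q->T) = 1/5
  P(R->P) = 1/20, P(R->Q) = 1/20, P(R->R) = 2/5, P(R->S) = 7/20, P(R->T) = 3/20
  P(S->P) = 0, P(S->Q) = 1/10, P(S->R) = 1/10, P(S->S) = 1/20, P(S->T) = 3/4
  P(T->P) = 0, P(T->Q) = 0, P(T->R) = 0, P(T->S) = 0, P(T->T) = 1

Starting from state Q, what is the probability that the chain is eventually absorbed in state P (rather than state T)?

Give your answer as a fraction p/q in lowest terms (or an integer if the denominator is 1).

Let a_i = P(absorbed in P | start in state i).
Boundary conditions: a_P = 1, a_T = 0.
For each transient state i, a_i = sum_j P(i->j) * a_j:
  a_Q = 3/20*a_P + 3/5*a_Q + 0*a_R + 1/20*a_S + 1/5*a_T
  a_R = 1/20*a_P + 1/20*a_Q + 2/5*a_R + 7/20*a_S + 3/20*a_T
  a_S = 0*a_P + 1/10*a_Q + 1/10*a_R + 1/20*a_S + 3/4*a_T

Substituting a_P = 1 and a_T = 0, rearrange to (I - Q) a = r where r[i] = P(i -> P):
  [2/5, 0, -1/20] . (a_Q, a_R, a_S) = 3/20
  [-1/20, 3/5, -7/20] . (a_Q, a_R, a_S) = 1/20
  [-1/10, -1/10, 19/20] . (a_Q, a_R, a_S) = 0

Solving yields:
  a_Q = 322/843
  a_R = 83/562
  a_S = 47/843

Starting state is Q, so the absorption probability is a_Q = 322/843.

Answer: 322/843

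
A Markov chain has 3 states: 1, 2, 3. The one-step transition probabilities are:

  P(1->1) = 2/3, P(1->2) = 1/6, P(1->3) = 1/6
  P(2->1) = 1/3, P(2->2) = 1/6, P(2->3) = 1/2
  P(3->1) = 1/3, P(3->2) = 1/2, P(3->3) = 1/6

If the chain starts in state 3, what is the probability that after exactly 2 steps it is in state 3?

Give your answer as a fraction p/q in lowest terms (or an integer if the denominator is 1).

Answer: 1/3

Derivation:
Computing P^2 by repeated multiplication:
P^1 =
  1: [2/3, 1/6, 1/6]
  2: [1/3, 1/6, 1/2]
  3: [1/3, 1/2, 1/6]
P^2 =
  1: [5/9, 2/9, 2/9]
  2: [4/9, 1/3, 2/9]
  3: [4/9, 2/9, 1/3]

(P^2)[3 -> 3] = 1/3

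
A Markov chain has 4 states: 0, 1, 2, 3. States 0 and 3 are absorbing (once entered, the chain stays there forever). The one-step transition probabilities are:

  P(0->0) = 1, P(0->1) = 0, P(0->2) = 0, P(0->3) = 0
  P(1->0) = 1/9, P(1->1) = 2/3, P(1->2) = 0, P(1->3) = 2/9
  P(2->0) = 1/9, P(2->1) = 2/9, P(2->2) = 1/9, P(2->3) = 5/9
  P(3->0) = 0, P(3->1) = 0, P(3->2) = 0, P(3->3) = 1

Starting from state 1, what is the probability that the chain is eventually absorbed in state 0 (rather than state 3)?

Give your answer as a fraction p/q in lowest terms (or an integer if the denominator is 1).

Let a_i = P(absorbed in 0 | start in state i).
Boundary conditions: a_0 = 1, a_3 = 0.
For each transient state i, a_i = sum_j P(i->j) * a_j:
  a_1 = 1/9*a_0 + 2/3*a_1 + 0*a_2 + 2/9*a_3
  a_2 = 1/9*a_0 + 2/9*a_1 + 1/9*a_2 + 5/9*a_3

Substituting a_0 = 1 and a_3 = 0, rearrange to (I - Q) a = r where r[i] = P(i -> 0):
  [1/3, 0] . (a_1, a_2) = 1/9
  [-2/9, 8/9] . (a_1, a_2) = 1/9

Solving yields:
  a_1 = 1/3
  a_2 = 5/24

Starting state is 1, so the absorption probability is a_1 = 1/3.

Answer: 1/3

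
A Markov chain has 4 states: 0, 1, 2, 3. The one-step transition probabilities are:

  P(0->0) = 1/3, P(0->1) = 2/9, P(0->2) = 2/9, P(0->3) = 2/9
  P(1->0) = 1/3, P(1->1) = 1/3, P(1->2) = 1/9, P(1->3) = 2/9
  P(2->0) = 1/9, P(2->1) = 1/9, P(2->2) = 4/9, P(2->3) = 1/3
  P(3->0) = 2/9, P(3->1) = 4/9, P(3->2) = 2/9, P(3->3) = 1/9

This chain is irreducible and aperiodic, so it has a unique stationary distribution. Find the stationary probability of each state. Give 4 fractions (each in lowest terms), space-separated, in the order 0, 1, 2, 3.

The stationary distribution satisfies pi = pi * P, i.e.:
  pi_0 = 1/3*pi_0 + 1/3*pi_1 + 1/9*pi_2 + 2/9*pi_3
  pi_1 = 2/9*pi_0 + 1/3*pi_1 + 1/9*pi_2 + 4/9*pi_3
  pi_2 = 2/9*pi_0 + 1/9*pi_1 + 4/9*pi_2 + 2/9*pi_3
  pi_3 = 2/9*pi_0 + 2/9*pi_1 + 1/3*pi_2 + 1/9*pi_3
with normalization: pi_0 + pi_1 + pi_2 + pi_3 = 1.

Using the first 3 balance equations plus normalization, the linear system A*pi = b is:
  [-2/3, 1/3, 1/9, 2/9] . pi = 0
  [2/9, -2/3, 1/9, 4/9] . pi = 0
  [2/9, 1/9, -5/9, 2/9] . pi = 0
  [1, 1, 1, 1] . pi = 1

Solving yields:
  pi_0 = 35/138
  pi_1 = 19/69
  pi_2 = 17/69
  pi_3 = 31/138

Verification (pi * P):
  35/138*1/3 + 19/69*1/3 + 17/69*1/9 + 31/138*2/9 = 35/138 = pi_0  (ok)
  35/138*2/9 + 19/69*1/3 + 17/69*1/9 + 31/138*4/9 = 19/69 = pi_1  (ok)
  35/138*2/9 + 19/69*1/9 + 17/69*4/9 + 31/138*2/9 = 17/69 = pi_2  (ok)
  35/138*2/9 + 19/69*2/9 + 17/69*1/3 + 31/138*1/9 = 31/138 = pi_3  (ok)

Answer: 35/138 19/69 17/69 31/138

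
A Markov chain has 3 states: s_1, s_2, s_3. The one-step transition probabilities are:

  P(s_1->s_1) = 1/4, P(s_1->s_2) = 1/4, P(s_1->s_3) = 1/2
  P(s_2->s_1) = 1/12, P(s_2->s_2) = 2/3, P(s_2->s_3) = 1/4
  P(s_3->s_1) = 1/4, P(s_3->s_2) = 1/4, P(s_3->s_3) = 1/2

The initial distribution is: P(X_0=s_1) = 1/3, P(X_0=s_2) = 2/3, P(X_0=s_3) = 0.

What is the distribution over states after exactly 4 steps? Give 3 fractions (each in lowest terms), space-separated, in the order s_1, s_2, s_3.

Propagating the distribution step by step (d_{t+1} = d_t * P):
d_0 = (s_1=1/3, s_2=2/3, s_3=0)
  d_1[s_1] = 1/3*1/4 + 2/3*1/12 + 0*1/4 = 5/36
  d_1[s_2] = 1/3*1/4 + 2/3*2/3 + 0*1/4 = 19/36
  d_1[s_3] = 1/3*1/2 + 2/3*1/4 + 0*1/2 = 1/3
d_1 = (s_1=5/36, s_2=19/36, s_3=1/3)
  d_2[s_1] = 5/36*1/4 + 19/36*1/12 + 1/3*1/4 = 35/216
  d_2[s_2] = 5/36*1/4 + 19/36*2/3 + 1/3*1/4 = 203/432
  d_2[s_3] = 5/36*1/2 + 19/36*1/4 + 1/3*1/2 = 53/144
d_2 = (s_1=35/216, s_2=203/432, s_3=53/144)
  d_3[s_1] = 35/216*1/4 + 203/432*1/12 + 53/144*1/4 = 445/2592
  d_3[s_2] = 35/216*1/4 + 203/432*2/3 + 53/144*1/4 = 2311/5184
  d_3[s_3] = 35/216*1/2 + 203/432*1/4 + 53/144*1/2 = 661/1728
d_3 = (s_1=445/2592, s_2=2311/5184, s_3=661/1728)
  d_4[s_1] = 445/2592*1/4 + 2311/5184*1/12 + 661/1728*1/4 = 5465/31104
  d_4[s_2] = 445/2592*1/4 + 2311/5184*2/3 + 661/1728*1/4 = 27107/62208
  d_4[s_3] = 445/2592*1/2 + 2311/5184*1/4 + 661/1728*1/2 = 8057/20736
d_4 = (s_1=5465/31104, s_2=27107/62208, s_3=8057/20736)

Answer: 5465/31104 27107/62208 8057/20736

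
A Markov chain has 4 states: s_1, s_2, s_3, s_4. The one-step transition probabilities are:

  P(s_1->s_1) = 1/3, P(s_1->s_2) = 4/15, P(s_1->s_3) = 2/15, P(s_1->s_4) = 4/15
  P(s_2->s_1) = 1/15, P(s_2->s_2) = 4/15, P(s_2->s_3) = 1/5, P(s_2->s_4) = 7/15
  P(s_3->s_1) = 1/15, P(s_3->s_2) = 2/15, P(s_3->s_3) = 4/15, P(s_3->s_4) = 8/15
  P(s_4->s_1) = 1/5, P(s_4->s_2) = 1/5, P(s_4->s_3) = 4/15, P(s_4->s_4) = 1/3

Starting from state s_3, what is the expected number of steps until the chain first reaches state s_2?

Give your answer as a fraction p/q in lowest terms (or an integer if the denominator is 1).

Let h_i = expected steps to first reach s_2 from state i.
Boundary: h_s_2 = 0.
First-step equations for the other states:
  h_s_1 = 1 + 1/3*h_s_1 + 4/15*h_s_2 + 2/15*h_s_3 + 4/15*h_s_4
  h_s_3 = 1 + 1/15*h_s_1 + 2/15*h_s_2 + 4/15*h_s_3 + 8/15*h_s_4
  h_s_4 = 1 + 1/5*h_s_1 + 1/5*h_s_2 + 4/15*h_s_3 + 1/3*h_s_4

Substituting h_s_2 = 0 and rearranging gives the linear system (I - Q) h = 1:
  [2/3, -2/15, -4/15] . (h_s_1, h_s_3, h_s_4) = 1
  [-1/15, 11/15, -8/15] . (h_s_1, h_s_3, h_s_4) = 1
  [-1/5, -4/15, 2/3] . (h_s_1, h_s_3, h_s_4) = 1

Solving yields:
  h_s_1 = 435/94
  h_s_3 = 515/94
  h_s_4 = 955/188

Starting state is s_3, so the expected hitting time is h_s_3 = 515/94.

Answer: 515/94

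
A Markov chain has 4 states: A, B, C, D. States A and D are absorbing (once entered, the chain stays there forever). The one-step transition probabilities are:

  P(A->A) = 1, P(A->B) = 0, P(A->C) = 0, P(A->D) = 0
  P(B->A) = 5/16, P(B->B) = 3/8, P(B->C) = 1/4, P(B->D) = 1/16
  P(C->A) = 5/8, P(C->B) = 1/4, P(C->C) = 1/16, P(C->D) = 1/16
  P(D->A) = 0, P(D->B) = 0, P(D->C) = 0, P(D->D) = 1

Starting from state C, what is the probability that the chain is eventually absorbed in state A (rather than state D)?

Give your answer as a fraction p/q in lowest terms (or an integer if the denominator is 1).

Answer: 60/67

Derivation:
Let a_i = P(absorbed in A | start in state i).
Boundary conditions: a_A = 1, a_D = 0.
For each transient state i, a_i = sum_j P(i->j) * a_j:
  a_B = 5/16*a_A + 3/8*a_B + 1/4*a_C + 1/16*a_D
  a_C = 5/8*a_A + 1/4*a_B + 1/16*a_C + 1/16*a_D

Substituting a_A = 1 and a_D = 0, rearrange to (I - Q) a = r where r[i] = P(i -> A):
  [5/8, -1/4] . (a_B, a_C) = 5/16
  [-1/4, 15/16] . (a_B, a_C) = 5/8

Solving yields:
  a_B = 115/134
  a_C = 60/67

Starting state is C, so the absorption probability is a_C = 60/67.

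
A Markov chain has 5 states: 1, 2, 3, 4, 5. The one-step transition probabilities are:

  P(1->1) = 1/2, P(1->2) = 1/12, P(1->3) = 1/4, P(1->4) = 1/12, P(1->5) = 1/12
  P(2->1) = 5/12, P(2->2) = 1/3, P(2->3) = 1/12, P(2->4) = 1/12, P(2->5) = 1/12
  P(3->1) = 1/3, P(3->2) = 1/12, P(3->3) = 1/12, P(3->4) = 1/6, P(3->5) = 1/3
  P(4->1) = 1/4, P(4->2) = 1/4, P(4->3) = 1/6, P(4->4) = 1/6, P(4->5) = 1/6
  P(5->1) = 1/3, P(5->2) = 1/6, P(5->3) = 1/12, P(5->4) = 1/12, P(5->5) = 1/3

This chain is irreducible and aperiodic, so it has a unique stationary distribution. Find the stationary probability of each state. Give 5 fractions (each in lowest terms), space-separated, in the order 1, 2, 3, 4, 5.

Answer: 5373/13271 2045/13271 2118/13271 1399/13271 2336/13271

Derivation:
The stationary distribution satisfies pi = pi * P, i.e.:
  pi_1 = 1/2*pi_1 + 5/12*pi_2 + 1/3*pi_3 + 1/4*pi_4 + 1/3*pi_5
  pi_2 = 1/12*pi_1 + 1/3*pi_2 + 1/12*pi_3 + 1/4*pi_4 + 1/6*pi_5
  pi_3 = 1/4*pi_1 + 1/12*pi_2 + 1/12*pi_3 + 1/6*pi_4 + 1/12*pi_5
  pi_4 = 1/12*pi_1 + 1/12*pi_2 + 1/6*pi_3 + 1/6*pi_4 + 1/12*pi_5
  pi_5 = 1/12*pi_1 + 1/12*pi_2 + 1/3*pi_3 + 1/6*pi_4 + 1/3*pi_5
with normalization: pi_1 + pi_2 + pi_3 + pi_4 + pi_5 = 1.

Using the first 4 balance equations plus normalization, the linear system A*pi = b is:
  [-1/2, 5/12, 1/3, 1/4, 1/3] . pi = 0
  [1/12, -2/3, 1/12, 1/4, 1/6] . pi = 0
  [1/4, 1/12, -11/12, 1/6, 1/12] . pi = 0
  [1/12, 1/12, 1/6, -5/6, 1/12] . pi = 0
  [1, 1, 1, 1, 1] . pi = 1

Solving yields:
  pi_1 = 5373/13271
  pi_2 = 2045/13271
  pi_3 = 2118/13271
  pi_4 = 1399/13271
  pi_5 = 2336/13271

Verification (pi * P):
  5373/13271*1/2 + 2045/13271*5/12 + 2118/13271*1/3 + 1399/13271*1/4 + 2336/13271*1/3 = 5373/13271 = pi_1  (ok)
  5373/13271*1/12 + 2045/13271*1/3 + 2118/13271*1/12 + 1399/13271*1/4 + 2336/13271*1/6 = 2045/13271 = pi_2  (ok)
  5373/13271*1/4 + 2045/13271*1/12 + 2118/13271*1/12 + 1399/13271*1/6 + 2336/13271*1/12 = 2118/13271 = pi_3  (ok)
  5373/13271*1/12 + 2045/13271*1/12 + 2118/13271*1/6 + 1399/13271*1/6 + 2336/13271*1/12 = 1399/13271 = pi_4  (ok)
  5373/13271*1/12 + 2045/13271*1/12 + 2118/13271*1/3 + 1399/13271*1/6 + 2336/13271*1/3 = 2336/13271 = pi_5  (ok)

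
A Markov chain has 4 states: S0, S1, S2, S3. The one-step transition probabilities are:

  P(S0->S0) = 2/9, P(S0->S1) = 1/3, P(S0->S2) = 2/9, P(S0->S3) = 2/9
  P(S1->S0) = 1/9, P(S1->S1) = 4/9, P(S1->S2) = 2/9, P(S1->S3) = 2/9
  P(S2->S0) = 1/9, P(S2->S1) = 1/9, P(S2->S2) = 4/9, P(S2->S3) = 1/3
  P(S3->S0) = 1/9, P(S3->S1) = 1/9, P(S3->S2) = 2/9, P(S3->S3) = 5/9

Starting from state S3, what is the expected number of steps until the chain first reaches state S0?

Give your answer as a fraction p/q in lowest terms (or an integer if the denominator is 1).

Let h_i = expected steps to first reach S0 from state i.
Boundary: h_S0 = 0.
First-step equations for the other states:
  h_S1 = 1 + 1/9*h_S0 + 4/9*h_S1 + 2/9*h_S2 + 2/9*h_S3
  h_S2 = 1 + 1/9*h_S0 + 1/9*h_S1 + 4/9*h_S2 + 1/3*h_S3
  h_S3 = 1 + 1/9*h_S0 + 1/9*h_S1 + 2/9*h_S2 + 5/9*h_S3

Substituting h_S0 = 0 and rearranging gives the linear system (I - Q) h = 1:
  [5/9, -2/9, -2/9] . (h_S1, h_S2, h_S3) = 1
  [-1/9, 5/9, -1/3] . (h_S1, h_S2, h_S3) = 1
  [-1/9, -2/9, 4/9] . (h_S1, h_S2, h_S3) = 1

Solving yields:
  h_S1 = 9
  h_S2 = 9
  h_S3 = 9

Starting state is S3, so the expected hitting time is h_S3 = 9.

Answer: 9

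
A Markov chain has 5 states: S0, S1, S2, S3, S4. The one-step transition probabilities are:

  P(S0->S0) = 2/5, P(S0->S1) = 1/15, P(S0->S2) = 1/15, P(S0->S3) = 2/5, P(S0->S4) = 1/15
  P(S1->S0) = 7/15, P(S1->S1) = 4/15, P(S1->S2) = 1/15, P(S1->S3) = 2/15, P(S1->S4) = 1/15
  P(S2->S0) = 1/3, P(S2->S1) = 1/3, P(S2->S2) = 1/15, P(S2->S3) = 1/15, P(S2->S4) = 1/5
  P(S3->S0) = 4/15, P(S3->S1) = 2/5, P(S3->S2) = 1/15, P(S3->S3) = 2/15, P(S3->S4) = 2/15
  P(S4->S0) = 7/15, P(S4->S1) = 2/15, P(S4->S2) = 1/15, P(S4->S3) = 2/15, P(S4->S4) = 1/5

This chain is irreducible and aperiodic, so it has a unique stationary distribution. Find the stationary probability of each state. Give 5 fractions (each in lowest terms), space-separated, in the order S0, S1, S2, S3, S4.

Answer: 27/70 1727/8190 1/15 73/315 86/819

Derivation:
The stationary distribution satisfies pi = pi * P, i.e.:
  pi_S0 = 2/5*pi_S0 + 7/15*pi_S1 + 1/3*pi_S2 + 4/15*pi_S3 + 7/15*pi_S4
  pi_S1 = 1/15*pi_S0 + 4/15*pi_S1 + 1/3*pi_S2 + 2/5*pi_S3 + 2/15*pi_S4
  pi_S2 = 1/15*pi_S0 + 1/15*pi_S1 + 1/15*pi_S2 + 1/15*pi_S3 + 1/15*pi_S4
  pi_S3 = 2/5*pi_S0 + 2/15*pi_S1 + 1/15*pi_S2 + 2/15*pi_S3 + 2/15*pi_S4
  pi_S4 = 1/15*pi_S0 + 1/15*pi_S1 + 1/5*pi_S2 + 2/15*pi_S3 + 1/5*pi_S4
with normalization: pi_S0 + pi_S1 + pi_S2 + pi_S3 + pi_S4 = 1.

Using the first 4 balance equations plus normalization, the linear system A*pi = b is:
  [-3/5, 7/15, 1/3, 4/15, 7/15] . pi = 0
  [1/15, -11/15, 1/3, 2/5, 2/15] . pi = 0
  [1/15, 1/15, -14/15, 1/15, 1/15] . pi = 0
  [2/5, 2/15, 1/15, -13/15, 2/15] . pi = 0
  [1, 1, 1, 1, 1] . pi = 1

Solving yields:
  pi_S0 = 27/70
  pi_S1 = 1727/8190
  pi_S2 = 1/15
  pi_S3 = 73/315
  pi_S4 = 86/819

Verification (pi * P):
  27/70*2/5 + 1727/8190*7/15 + 1/15*1/3 + 73/315*4/15 + 86/819*7/15 = 27/70 = pi_S0  (ok)
  27/70*1/15 + 1727/8190*4/15 + 1/15*1/3 + 73/315*2/5 + 86/819*2/15 = 1727/8190 = pi_S1  (ok)
  27/70*1/15 + 1727/8190*1/15 + 1/15*1/15 + 73/315*1/15 + 86/819*1/15 = 1/15 = pi_S2  (ok)
  27/70*2/5 + 1727/8190*2/15 + 1/15*1/15 + 73/315*2/15 + 86/819*2/15 = 73/315 = pi_S3  (ok)
  27/70*1/15 + 1727/8190*1/15 + 1/15*1/5 + 73/315*2/15 + 86/819*1/5 = 86/819 = pi_S4  (ok)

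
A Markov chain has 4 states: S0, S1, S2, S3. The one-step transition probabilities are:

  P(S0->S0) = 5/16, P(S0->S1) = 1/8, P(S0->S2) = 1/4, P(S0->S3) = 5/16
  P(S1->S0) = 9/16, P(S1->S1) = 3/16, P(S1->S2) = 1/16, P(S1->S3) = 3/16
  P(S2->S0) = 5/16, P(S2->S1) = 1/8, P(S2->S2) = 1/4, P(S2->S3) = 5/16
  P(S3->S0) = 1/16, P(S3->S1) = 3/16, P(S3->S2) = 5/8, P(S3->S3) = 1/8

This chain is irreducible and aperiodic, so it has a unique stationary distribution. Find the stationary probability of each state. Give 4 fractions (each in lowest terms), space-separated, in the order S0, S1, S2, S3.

The stationary distribution satisfies pi = pi * P, i.e.:
  pi_S0 = 5/16*pi_S0 + 9/16*pi_S1 + 5/16*pi_S2 + 1/16*pi_S3
  pi_S1 = 1/8*pi_S0 + 3/16*pi_S1 + 1/8*pi_S2 + 3/16*pi_S3
  pi_S2 = 1/4*pi_S0 + 1/16*pi_S1 + 1/4*pi_S2 + 5/8*pi_S3
  pi_S3 = 5/16*pi_S0 + 3/16*pi_S1 + 5/16*pi_S2 + 1/8*pi_S3
with normalization: pi_S0 + pi_S1 + pi_S2 + pi_S3 = 1.

Using the first 3 balance equations plus normalization, the linear system A*pi = b is:
  [-11/16, 9/16, 5/16, 1/16] . pi = 0
  [1/8, -13/16, 1/8, 3/16] . pi = 0
  [1/4, 1/16, -3/4, 5/8] . pi = 0
  [1, 1, 1, 1] . pi = 1

Solving yields:
  pi_S0 = 189/656
  pi_S1 = 43/287
  pi_S2 = 1445/4592
  pi_S3 = 71/287

Verification (pi * P):
  189/656*5/16 + 43/287*9/16 + 1445/4592*5/16 + 71/287*1/16 = 189/656 = pi_S0  (ok)
  189/656*1/8 + 43/287*3/16 + 1445/4592*1/8 + 71/287*3/16 = 43/287 = pi_S1  (ok)
  189/656*1/4 + 43/287*1/16 + 1445/4592*1/4 + 71/287*5/8 = 1445/4592 = pi_S2  (ok)
  189/656*5/16 + 43/287*3/16 + 1445/4592*5/16 + 71/287*1/8 = 71/287 = pi_S3  (ok)

Answer: 189/656 43/287 1445/4592 71/287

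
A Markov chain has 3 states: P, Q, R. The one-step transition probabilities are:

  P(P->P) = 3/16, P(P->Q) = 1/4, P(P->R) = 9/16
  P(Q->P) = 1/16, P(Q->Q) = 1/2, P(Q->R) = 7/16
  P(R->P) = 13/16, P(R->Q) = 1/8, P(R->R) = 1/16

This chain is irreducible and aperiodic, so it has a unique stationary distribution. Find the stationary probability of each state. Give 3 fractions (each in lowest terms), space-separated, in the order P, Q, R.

Answer: 53/142 39/142 25/71

Derivation:
The stationary distribution satisfies pi = pi * P, i.e.:
  pi_P = 3/16*pi_P + 1/16*pi_Q + 13/16*pi_R
  pi_Q = 1/4*pi_P + 1/2*pi_Q + 1/8*pi_R
  pi_R = 9/16*pi_P + 7/16*pi_Q + 1/16*pi_R
with normalization: pi_P + pi_Q + pi_R = 1.

Using the first 2 balance equations plus normalization, the linear system A*pi = b is:
  [-13/16, 1/16, 13/16] . pi = 0
  [1/4, -1/2, 1/8] . pi = 0
  [1, 1, 1] . pi = 1

Solving yields:
  pi_P = 53/142
  pi_Q = 39/142
  pi_R = 25/71

Verification (pi * P):
  53/142*3/16 + 39/142*1/16 + 25/71*13/16 = 53/142 = pi_P  (ok)
  53/142*1/4 + 39/142*1/2 + 25/71*1/8 = 39/142 = pi_Q  (ok)
  53/142*9/16 + 39/142*7/16 + 25/71*1/16 = 25/71 = pi_R  (ok)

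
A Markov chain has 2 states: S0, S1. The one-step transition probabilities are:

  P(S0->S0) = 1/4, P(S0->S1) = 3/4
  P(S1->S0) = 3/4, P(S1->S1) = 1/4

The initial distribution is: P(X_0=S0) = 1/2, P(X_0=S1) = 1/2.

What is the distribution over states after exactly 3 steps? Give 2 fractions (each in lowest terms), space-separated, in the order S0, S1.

Propagating the distribution step by step (d_{t+1} = d_t * P):
d_0 = (S0=1/2, S1=1/2)
  d_1[S0] = 1/2*1/4 + 1/2*3/4 = 1/2
  d_1[S1] = 1/2*3/4 + 1/2*1/4 = 1/2
d_1 = (S0=1/2, S1=1/2)
  d_2[S0] = 1/2*1/4 + 1/2*3/4 = 1/2
  d_2[S1] = 1/2*3/4 + 1/2*1/4 = 1/2
d_2 = (S0=1/2, S1=1/2)
  d_3[S0] = 1/2*1/4 + 1/2*3/4 = 1/2
  d_3[S1] = 1/2*3/4 + 1/2*1/4 = 1/2
d_3 = (S0=1/2, S1=1/2)

Answer: 1/2 1/2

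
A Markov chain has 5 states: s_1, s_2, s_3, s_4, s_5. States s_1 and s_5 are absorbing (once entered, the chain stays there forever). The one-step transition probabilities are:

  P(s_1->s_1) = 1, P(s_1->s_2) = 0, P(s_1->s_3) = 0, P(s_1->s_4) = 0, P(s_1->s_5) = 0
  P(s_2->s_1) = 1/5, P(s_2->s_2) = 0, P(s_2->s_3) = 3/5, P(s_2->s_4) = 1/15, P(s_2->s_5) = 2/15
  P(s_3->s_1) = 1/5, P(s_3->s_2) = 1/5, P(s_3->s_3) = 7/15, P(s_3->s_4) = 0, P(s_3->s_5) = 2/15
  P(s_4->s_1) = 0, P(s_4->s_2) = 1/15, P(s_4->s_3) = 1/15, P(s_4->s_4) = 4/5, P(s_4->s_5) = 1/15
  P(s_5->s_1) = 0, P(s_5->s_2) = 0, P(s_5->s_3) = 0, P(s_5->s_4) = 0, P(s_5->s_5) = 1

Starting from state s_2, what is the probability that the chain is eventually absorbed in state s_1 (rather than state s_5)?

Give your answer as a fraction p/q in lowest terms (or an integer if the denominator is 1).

Let a_i = P(absorbed in s_1 | start in state i).
Boundary conditions: a_s_1 = 1, a_s_5 = 0.
For each transient state i, a_i = sum_j P(i->j) * a_j:
  a_s_2 = 1/5*a_s_1 + 0*a_s_2 + 3/5*a_s_3 + 1/15*a_s_4 + 2/15*a_s_5
  a_s_3 = 1/5*a_s_1 + 1/5*a_s_2 + 7/15*a_s_3 + 0*a_s_4 + 2/15*a_s_5
  a_s_4 = 0*a_s_1 + 1/15*a_s_2 + 1/15*a_s_3 + 4/5*a_s_4 + 1/15*a_s_5

Substituting a_s_1 = 1 and a_s_5 = 0, rearrange to (I - Q) a = r where r[i] = P(i -> s_1):
  [1, -3/5, -1/15] . (a_s_2, a_s_3, a_s_4) = 1/5
  [-1/5, 8/15, 0] . (a_s_2, a_s_3, a_s_4) = 1/5
  [-1/15, -1/15, 1/5] . (a_s_2, a_s_3, a_s_4) = 0

Solving yields:
  a_s_2 = 39/67
  a_s_3 = 159/268
  a_s_4 = 105/268

Starting state is s_2, so the absorption probability is a_s_2 = 39/67.

Answer: 39/67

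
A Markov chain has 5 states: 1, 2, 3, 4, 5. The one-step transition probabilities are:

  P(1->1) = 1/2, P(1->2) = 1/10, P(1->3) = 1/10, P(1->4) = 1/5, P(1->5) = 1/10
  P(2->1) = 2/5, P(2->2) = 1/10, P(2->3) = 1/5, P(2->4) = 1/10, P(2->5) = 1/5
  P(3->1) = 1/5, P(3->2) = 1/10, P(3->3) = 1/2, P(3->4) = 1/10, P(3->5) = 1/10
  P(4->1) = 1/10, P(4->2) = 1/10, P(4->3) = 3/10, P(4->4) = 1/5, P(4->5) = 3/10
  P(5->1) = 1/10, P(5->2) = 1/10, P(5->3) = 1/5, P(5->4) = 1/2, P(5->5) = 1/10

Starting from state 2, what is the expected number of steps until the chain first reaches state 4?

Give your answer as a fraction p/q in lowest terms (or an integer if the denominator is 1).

Answer: 6530/1217

Derivation:
Let h_i = expected steps to first reach 4 from state i.
Boundary: h_4 = 0.
First-step equations for the other states:
  h_1 = 1 + 1/2*h_1 + 1/10*h_2 + 1/10*h_3 + 1/5*h_4 + 1/10*h_5
  h_2 = 1 + 2/5*h_1 + 1/10*h_2 + 1/5*h_3 + 1/10*h_4 + 1/5*h_5
  h_3 = 1 + 1/5*h_1 + 1/10*h_2 + 1/2*h_3 + 1/10*h_4 + 1/10*h_5
  h_5 = 1 + 1/10*h_1 + 1/10*h_2 + 1/5*h_3 + 1/2*h_4 + 1/10*h_5

Substituting h_4 = 0 and rearranging gives the linear system (I - Q) h = 1:
  [1/2, -1/10, -1/10, -1/10] . (h_1, h_2, h_3, h_5) = 1
  [-2/5, 9/10, -1/5, -1/5] . (h_1, h_2, h_3, h_5) = 1
  [-1/5, -1/10, 1/2, -1/10] . (h_1, h_2, h_3, h_5) = 1
  [-1/10, -1/10, -1/5, 9/10] . (h_1, h_2, h_3, h_5) = 1

Solving yields:
  h_1 = 6000/1217
  h_2 = 6530/1217
  h_3 = 7000/1217
  h_5 = 4300/1217

Starting state is 2, so the expected hitting time is h_2 = 6530/1217.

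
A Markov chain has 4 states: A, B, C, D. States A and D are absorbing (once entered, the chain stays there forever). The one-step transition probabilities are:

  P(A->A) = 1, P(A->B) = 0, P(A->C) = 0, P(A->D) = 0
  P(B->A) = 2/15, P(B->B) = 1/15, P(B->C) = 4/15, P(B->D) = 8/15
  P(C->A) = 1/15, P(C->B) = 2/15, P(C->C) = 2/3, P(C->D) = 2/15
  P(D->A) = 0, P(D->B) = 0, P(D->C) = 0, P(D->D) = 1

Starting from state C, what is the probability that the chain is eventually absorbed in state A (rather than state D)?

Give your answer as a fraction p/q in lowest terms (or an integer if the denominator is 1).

Let a_i = P(absorbed in A | start in state i).
Boundary conditions: a_A = 1, a_D = 0.
For each transient state i, a_i = sum_j P(i->j) * a_j:
  a_B = 2/15*a_A + 1/15*a_B + 4/15*a_C + 8/15*a_D
  a_C = 1/15*a_A + 2/15*a_B + 2/3*a_C + 2/15*a_D

Substituting a_A = 1 and a_D = 0, rearrange to (I - Q) a = r where r[i] = P(i -> A):
  [14/15, -4/15] . (a_B, a_C) = 2/15
  [-2/15, 1/3] . (a_B, a_C) = 1/15

Solving yields:
  a_B = 7/31
  a_C = 9/31

Starting state is C, so the absorption probability is a_C = 9/31.

Answer: 9/31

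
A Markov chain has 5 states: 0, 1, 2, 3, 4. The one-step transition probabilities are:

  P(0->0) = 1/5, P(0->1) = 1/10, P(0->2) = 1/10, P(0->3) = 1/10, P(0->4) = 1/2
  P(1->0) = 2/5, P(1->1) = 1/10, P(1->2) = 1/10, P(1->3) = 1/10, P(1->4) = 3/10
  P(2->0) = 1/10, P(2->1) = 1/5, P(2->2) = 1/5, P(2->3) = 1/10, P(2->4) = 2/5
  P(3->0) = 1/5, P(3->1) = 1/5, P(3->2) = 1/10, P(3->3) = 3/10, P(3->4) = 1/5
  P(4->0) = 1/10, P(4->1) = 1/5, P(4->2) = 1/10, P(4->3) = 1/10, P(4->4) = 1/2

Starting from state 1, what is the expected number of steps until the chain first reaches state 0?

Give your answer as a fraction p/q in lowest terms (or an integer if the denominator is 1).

Let h_i = expected steps to first reach 0 from state i.
Boundary: h_0 = 0.
First-step equations for the other states:
  h_1 = 1 + 2/5*h_0 + 1/10*h_1 + 1/10*h_2 + 1/10*h_3 + 3/10*h_4
  h_2 = 1 + 1/10*h_0 + 1/5*h_1 + 1/5*h_2 + 1/10*h_3 + 2/5*h_4
  h_3 = 1 + 1/5*h_0 + 1/5*h_1 + 1/10*h_2 + 3/10*h_3 + 1/5*h_4
  h_4 = 1 + 1/10*h_0 + 1/5*h_1 + 1/10*h_2 + 1/10*h_3 + 1/2*h_4

Substituting h_0 = 0 and rearranging gives the linear system (I - Q) h = 1:
  [9/10, -1/10, -1/10, -3/10] . (h_1, h_2, h_3, h_4) = 1
  [-1/5, 4/5, -1/10, -2/5] . (h_1, h_2, h_3, h_4) = 1
  [-1/5, -1/10, 7/10, -1/5] . (h_1, h_2, h_3, h_4) = 1
  [-1/5, -1/10, -1/10, 1/2] . (h_1, h_2, h_3, h_4) = 1

Solving yields:
  h_1 = 640/147
  h_2 = 880/147
  h_3 = 110/21
  h_4 = 880/147

Starting state is 1, so the expected hitting time is h_1 = 640/147.

Answer: 640/147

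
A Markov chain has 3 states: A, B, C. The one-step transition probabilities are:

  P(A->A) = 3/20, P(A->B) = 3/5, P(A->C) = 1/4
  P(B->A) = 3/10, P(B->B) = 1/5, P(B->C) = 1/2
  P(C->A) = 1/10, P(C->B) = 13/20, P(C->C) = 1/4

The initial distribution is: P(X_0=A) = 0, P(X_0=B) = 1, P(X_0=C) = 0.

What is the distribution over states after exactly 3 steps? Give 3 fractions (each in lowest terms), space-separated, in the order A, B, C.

Propagating the distribution step by step (d_{t+1} = d_t * P):
d_0 = (A=0, B=1, C=0)
  d_1[A] = 0*3/20 + 1*3/10 + 0*1/10 = 3/10
  d_1[B] = 0*3/5 + 1*1/5 + 0*13/20 = 1/5
  d_1[C] = 0*1/4 + 1*1/2 + 0*1/4 = 1/2
d_1 = (A=3/10, B=1/5, C=1/2)
  d_2[A] = 3/10*3/20 + 1/5*3/10 + 1/2*1/10 = 31/200
  d_2[B] = 3/10*3/5 + 1/5*1/5 + 1/2*13/20 = 109/200
  d_2[C] = 3/10*1/4 + 1/5*1/2 + 1/2*1/4 = 3/10
d_2 = (A=31/200, B=109/200, C=3/10)
  d_3[A] = 31/200*3/20 + 109/200*3/10 + 3/10*1/10 = 867/4000
  d_3[B] = 31/200*3/5 + 109/200*1/5 + 3/10*13/20 = 397/1000
  d_3[C] = 31/200*1/4 + 109/200*1/2 + 3/10*1/4 = 309/800
d_3 = (A=867/4000, B=397/1000, C=309/800)

Answer: 867/4000 397/1000 309/800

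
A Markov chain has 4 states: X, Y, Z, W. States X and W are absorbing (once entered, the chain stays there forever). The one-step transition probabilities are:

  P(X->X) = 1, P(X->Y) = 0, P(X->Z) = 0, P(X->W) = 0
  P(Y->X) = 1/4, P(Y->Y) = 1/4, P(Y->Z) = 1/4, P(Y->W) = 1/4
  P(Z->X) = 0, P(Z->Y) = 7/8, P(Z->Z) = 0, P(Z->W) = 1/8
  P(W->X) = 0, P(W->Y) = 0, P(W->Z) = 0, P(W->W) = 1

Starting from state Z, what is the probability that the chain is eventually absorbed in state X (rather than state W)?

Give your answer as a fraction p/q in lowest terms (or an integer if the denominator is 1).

Let a_i = P(absorbed in X | start in state i).
Boundary conditions: a_X = 1, a_W = 0.
For each transient state i, a_i = sum_j P(i->j) * a_j:
  a_Y = 1/4*a_X + 1/4*a_Y + 1/4*a_Z + 1/4*a_W
  a_Z = 0*a_X + 7/8*a_Y + 0*a_Z + 1/8*a_W

Substituting a_X = 1 and a_W = 0, rearrange to (I - Q) a = r where r[i] = P(i -> X):
  [3/4, -1/4] . (a_Y, a_Z) = 1/4
  [-7/8, 1] . (a_Y, a_Z) = 0

Solving yields:
  a_Y = 8/17
  a_Z = 7/17

Starting state is Z, so the absorption probability is a_Z = 7/17.

Answer: 7/17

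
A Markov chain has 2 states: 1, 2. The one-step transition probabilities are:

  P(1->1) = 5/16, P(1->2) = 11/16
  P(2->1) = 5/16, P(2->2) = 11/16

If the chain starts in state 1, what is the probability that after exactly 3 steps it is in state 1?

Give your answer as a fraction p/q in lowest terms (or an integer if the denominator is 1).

Computing P^3 by repeated multiplication:
P^1 =
  1: [5/16, 11/16]
  2: [5/16, 11/16]
P^2 =
  1: [5/16, 11/16]
  2: [5/16, 11/16]
P^3 =
  1: [5/16, 11/16]
  2: [5/16, 11/16]

(P^3)[1 -> 1] = 5/16

Answer: 5/16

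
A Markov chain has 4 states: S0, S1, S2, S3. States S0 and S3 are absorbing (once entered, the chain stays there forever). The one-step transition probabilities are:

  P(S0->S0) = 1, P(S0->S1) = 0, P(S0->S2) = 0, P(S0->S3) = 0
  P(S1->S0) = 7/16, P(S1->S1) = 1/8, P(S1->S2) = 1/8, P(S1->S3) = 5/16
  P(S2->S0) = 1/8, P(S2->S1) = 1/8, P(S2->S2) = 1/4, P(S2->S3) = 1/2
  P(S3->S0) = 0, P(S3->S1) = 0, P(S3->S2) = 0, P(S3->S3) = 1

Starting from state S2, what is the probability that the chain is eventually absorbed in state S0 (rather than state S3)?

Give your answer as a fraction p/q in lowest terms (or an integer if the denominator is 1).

Let a_i = P(absorbed in S0 | start in state i).
Boundary conditions: a_S0 = 1, a_S3 = 0.
For each transient state i, a_i = sum_j P(i->j) * a_j:
  a_S1 = 7/16*a_S0 + 1/8*a_S1 + 1/8*a_S2 + 5/16*a_S3
  a_S2 = 1/8*a_S0 + 1/8*a_S1 + 1/4*a_S2 + 1/2*a_S3

Substituting a_S0 = 1 and a_S3 = 0, rearrange to (I - Q) a = r where r[i] = P(i -> S0):
  [7/8, -1/8] . (a_S1, a_S2) = 7/16
  [-1/8, 3/4] . (a_S1, a_S2) = 1/8

Solving yields:
  a_S1 = 22/41
  a_S2 = 21/82

Starting state is S2, so the absorption probability is a_S2 = 21/82.

Answer: 21/82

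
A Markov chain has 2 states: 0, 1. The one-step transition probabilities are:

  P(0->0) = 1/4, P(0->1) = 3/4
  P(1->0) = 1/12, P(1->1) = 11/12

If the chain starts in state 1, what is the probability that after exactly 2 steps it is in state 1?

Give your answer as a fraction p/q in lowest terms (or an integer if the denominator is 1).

Answer: 65/72

Derivation:
Computing P^2 by repeated multiplication:
P^1 =
  0: [1/4, 3/4]
  1: [1/12, 11/12]
P^2 =
  0: [1/8, 7/8]
  1: [7/72, 65/72]

(P^2)[1 -> 1] = 65/72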